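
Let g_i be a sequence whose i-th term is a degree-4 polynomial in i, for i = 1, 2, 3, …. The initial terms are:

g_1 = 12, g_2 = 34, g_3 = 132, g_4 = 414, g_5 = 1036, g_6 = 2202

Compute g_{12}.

1st diffs: 22, 98, 282, 622, 1166.
2nd diffs: 76, 184, 340, 544.
3rd diffs: 108, 156, 204.
4th diffs: 48, 48 (constant).
Newton forward-difference form: g_i = 12 + 22·C(i-1,1) + 76·C(i-1,2) + 108·C(i-1,3) + 48·C(i-1,4).
At i = 12: i-1 = 11, so g_{12} = 12 + 242 + 4180 + 17820 + 15840 = 38094.

38094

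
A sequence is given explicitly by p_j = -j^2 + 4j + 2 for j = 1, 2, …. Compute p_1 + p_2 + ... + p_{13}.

-429

Over j = 1..13: Σj = 91, Σj² = 819.
Total = (-1)·819 + (4)·91 + (2)·13 = -429.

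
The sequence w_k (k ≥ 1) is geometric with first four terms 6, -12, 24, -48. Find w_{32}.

-12884901888

Common ratio r = -2.
w_k = 6·(-2)^(k-1).
w_{32} = 6·(-2)^31 = -12884901888.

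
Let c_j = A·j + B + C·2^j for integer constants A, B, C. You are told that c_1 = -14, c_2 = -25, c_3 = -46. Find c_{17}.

At j = 1, 2, 3: A + B + 2C = -14; 2A + B + 4C = -25; 3A + B + 8C = -46.
Subtracting the first from the second: A + 2C = -11.
Subtracting the second from the third: A + 4C = -21.
Solving: C = -5, A = -1, then B = -3.
Therefore c_{17} = -17 + (-3) + (-5)·131072 = -655380.

-655380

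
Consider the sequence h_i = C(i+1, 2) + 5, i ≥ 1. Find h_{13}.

96

C(14, 2) = 91, so h_{13} = 96.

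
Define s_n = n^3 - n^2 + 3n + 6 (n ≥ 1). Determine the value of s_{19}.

6561

s_{19} = 1·19^3 - 1·19^2 + 3·19 + 6 = 6561.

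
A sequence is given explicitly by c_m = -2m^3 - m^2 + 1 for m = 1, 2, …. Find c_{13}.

c_{13} = -2·13^3 - 1·13^2 + 1 = -4562.

-4562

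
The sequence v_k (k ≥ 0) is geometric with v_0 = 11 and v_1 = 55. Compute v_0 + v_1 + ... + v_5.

42966

Common ratio r = 5.
v_k = 11·5^(k-0).
S = 11·(5^6 - 1)/(5 - 1) = 11·(15625 - 1)/(4) = 42966.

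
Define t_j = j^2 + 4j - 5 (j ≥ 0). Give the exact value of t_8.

t_8 = 1·8^2 + 4·8 - 5 = 91.

91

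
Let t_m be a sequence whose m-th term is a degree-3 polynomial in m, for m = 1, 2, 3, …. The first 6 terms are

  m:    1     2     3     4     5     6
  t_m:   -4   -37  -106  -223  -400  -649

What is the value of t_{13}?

1st diffs: -33, -69, -117, -177, -249.
2nd diffs: -36, -48, -60, -72.
3rd diffs: -12, -12, -12 (constant).
Newton forward-difference form: t_m = -4 + (-33)·C(m-1,1) + (-36)·C(m-1,2) + (-12)·C(m-1,3).
At m = 13: m-1 = 12, so t_{13} = -4 - 396 - 2376 - 2640 = -5416.

-5416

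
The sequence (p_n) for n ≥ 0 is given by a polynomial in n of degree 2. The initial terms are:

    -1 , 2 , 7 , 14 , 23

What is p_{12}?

1st diffs: 3, 5, 7, 9.
2nd diffs: 2, 2, 2 (constant).
Newton forward-difference form: p_n = -1 + 3·C(n,1) + 2·C(n,2).
At n = 12: n = 12, so p_{12} = -1 + 36 + 132 = 167.

167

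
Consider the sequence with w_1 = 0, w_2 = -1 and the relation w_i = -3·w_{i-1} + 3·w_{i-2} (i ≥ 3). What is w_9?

9315

Step forward from the initial values:
w_3 = 3;  w_4 = -12;  w_5 = 45;  w_6 = -171;  w_7 = 648;  w_8 = -2457;  w_9 = 9315.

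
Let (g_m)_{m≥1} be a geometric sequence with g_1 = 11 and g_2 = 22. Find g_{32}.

Common ratio r = 2.
g_m = 11·2^(m-1).
g_{32} = 11·2^31 = 23622320128.

23622320128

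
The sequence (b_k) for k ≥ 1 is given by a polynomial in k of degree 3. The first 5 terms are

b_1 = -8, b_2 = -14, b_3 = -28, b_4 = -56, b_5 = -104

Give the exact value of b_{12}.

1st diffs: -6, -14, -28, -48.
2nd diffs: -8, -14, -20.
3rd diffs: -6, -6 (constant).
Newton forward-difference form: b_k = -8 + (-6)·C(k-1,1) + (-8)·C(k-1,2) + (-6)·C(k-1,3).
At k = 12: k-1 = 11, so b_{12} = -8 - 66 - 440 - 990 = -1504.

-1504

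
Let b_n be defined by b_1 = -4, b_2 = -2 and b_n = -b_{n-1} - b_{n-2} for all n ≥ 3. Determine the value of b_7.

Iterate the recurrence:
b_3 = 6;  b_4 = -4;  b_5 = -2;  b_6 = 6;  b_7 = -4.

-4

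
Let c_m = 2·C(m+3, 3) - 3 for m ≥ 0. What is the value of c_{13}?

1117

C(16, 3) = 560, so c_{13} = 1117.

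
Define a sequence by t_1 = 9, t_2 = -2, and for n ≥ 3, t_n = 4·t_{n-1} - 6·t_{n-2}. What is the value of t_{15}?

t_3 = -62  t_4 = -236  t_5 = -572  …  t_{12} = 25408  t_{13} = -399296  t_{14} = -1749632  t_{15} = -4602752.

-4602752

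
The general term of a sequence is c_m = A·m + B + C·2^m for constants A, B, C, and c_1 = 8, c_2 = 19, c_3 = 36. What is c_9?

The three given values yield: A + B + 2C = 8; 2A + B + 4C = 19; 3A + B + 8C = 36.
Subtracting the first from the second: A + 2C = 11.
Subtracting the second from the third: A + 4C = 17.
Solving: C = 3, A = 5, then B = -3.
So c_m = 5·m + (-3) + 3·2^m; at m=9 this is 1578.

1578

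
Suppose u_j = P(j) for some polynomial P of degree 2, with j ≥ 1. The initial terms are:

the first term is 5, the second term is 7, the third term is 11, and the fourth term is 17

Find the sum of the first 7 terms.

1st diffs: 2, 4, 6.
2nd diffs: 2, 2 (constant).
Newton forward-difference form: u_j = 5 + 2·C(j-1,1) + 2·C(j-1,2).
Continuing: 25, 35, 47.
Summing j = 1..7 (7 terms) gives 147.

147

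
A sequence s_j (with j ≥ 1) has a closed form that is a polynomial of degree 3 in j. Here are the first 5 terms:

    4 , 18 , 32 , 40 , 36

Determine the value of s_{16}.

1st diffs: 14, 14, 8, -4.
2nd diffs: 0, -6, -12.
3rd diffs: -6, -6 (constant).
Newton forward-difference form: s_j = 4 + 14·C(j-1,1) + (-6)·C(j-1,3).
At j = 16: j-1 = 15, so s_{16} = 4 + 210 - 2730 = -2516.

-2516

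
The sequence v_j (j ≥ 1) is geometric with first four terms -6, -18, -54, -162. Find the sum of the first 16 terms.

Common ratio r = 3.
v_j = (-6)·3^(j-1).
S = (-6)·(3^16 - 1)/(3 - 1) = (-6)·(43046721 - 1)/(2) = -129140160.

-129140160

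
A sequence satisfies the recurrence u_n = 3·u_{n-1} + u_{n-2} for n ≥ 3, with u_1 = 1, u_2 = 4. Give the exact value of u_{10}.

55807

Step forward from the initial values:
u_3 = 13;  u_4 = 43;  u_5 = 142;  u_6 = 469;  u_7 = 1549;  u_8 = 5116;  u_9 = 16897;  u_{10} = 55807.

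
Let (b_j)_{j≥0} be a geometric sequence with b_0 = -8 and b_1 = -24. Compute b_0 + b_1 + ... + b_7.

Common ratio r = 3.
b_j = (-8)·3^(j-0).
S = (-8)·(3^8 - 1)/(3 - 1) = (-8)·(6561 - 1)/(2) = -26240.

-26240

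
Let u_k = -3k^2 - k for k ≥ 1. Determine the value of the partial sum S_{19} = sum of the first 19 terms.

-7600

Over k = 1..19: Σk = 190, Σk² = 2470.
Total = (-3)·2470 + (-1)·190 = -7600.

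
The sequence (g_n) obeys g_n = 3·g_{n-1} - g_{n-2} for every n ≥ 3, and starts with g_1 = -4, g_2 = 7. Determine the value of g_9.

8417

Compute successive terms:
g_3 = 25; g_4 = 68; g_5 = 179; g_6 = 469; g_7 = 1228; g_8 = 3215; g_9 = 8417.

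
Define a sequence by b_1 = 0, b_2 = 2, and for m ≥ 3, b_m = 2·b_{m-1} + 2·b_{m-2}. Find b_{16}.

2035968

Compute successive terms:
b_3 = 4  b_4 = 12  b_5 = 32  …  b_{13} = 99840  b_{14} = 272768  b_{15} = 745216  b_{16} = 2035968.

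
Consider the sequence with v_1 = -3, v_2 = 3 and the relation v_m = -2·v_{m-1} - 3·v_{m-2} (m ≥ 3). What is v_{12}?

-591

Applying the relation repeatedly:
v_3 = 3;  v_4 = -15;  v_5 = 21;  v_6 = 3;  v_7 = -69;  v_8 = 129;  v_9 = -51;  v_{10} = -285;  v_{11} = 723;  v_{12} = -591.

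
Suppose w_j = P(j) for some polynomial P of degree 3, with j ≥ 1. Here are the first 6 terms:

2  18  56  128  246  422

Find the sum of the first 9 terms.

3954

1st diffs: 16, 38, 72, 118, 176.
2nd diffs: 22, 34, 46, 58.
3rd diffs: 12, 12, 12 (constant).
Newton forward-difference form: w_j = 2 + 16·C(j-1,1) + 22·C(j-1,2) + 12·C(j-1,3).
Continuing: 668, 996, 1418.
Summing j = 1..9 (9 terms) gives 3954.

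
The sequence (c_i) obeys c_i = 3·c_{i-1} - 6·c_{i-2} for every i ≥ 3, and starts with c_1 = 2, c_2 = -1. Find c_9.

-891

Applying the relation repeatedly:
c_3 = -15;  c_4 = -39;  c_5 = -27;  c_6 = 153;  c_7 = 621;  c_8 = 945;  c_9 = -891.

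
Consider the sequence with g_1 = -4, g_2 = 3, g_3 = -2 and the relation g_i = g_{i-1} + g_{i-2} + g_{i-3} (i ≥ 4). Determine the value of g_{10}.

g_4 = -3, g_5 = -2, g_6 = -7, g_7 = -12, g_8 = -21, g_9 = -40, g_{10} = -73.

-73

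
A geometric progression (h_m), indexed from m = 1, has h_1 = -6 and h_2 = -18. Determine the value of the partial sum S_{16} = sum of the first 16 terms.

-129140160

Common ratio r = 3.
h_m = (-6)·3^(m-1).
S = (-6)·(3^16 - 1)/(3 - 1) = (-6)·(43046721 - 1)/(2) = -129140160.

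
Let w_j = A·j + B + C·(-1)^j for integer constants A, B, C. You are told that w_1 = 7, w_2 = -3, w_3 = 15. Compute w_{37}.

Write the equations: A + B - C = 7; 2A + B + C = -3; 3A + B - C = 15.
Subtracting the first from the second: A + 2C = -10.
Subtracting the second from the third: A - 2C = 18.
Solving: C = -7, A = 4, then B = -4.
Hence w_{37} = 4·37 + (-4) + (-7)·(-1) = 151.

151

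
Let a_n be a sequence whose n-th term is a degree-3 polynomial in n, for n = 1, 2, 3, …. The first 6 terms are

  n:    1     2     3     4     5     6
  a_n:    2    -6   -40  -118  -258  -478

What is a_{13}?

-5770

1st diffs: -8, -34, -78, -140, -220.
2nd diffs: -26, -44, -62, -80.
3rd diffs: -18, -18, -18 (constant).
Newton forward-difference form: a_n = 2 + (-8)·C(n-1,1) + (-26)·C(n-1,2) + (-18)·C(n-1,3).
At n = 13: n-1 = 12, so a_{13} = 2 - 96 - 1716 - 3960 = -5770.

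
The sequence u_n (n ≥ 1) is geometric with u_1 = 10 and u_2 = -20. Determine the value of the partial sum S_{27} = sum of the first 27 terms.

Common ratio r = -2.
u_n = 10·(-2)^(n-1).
S = 10·((-2)^27 - 1)/(-2 - 1) = 10·(-134217728 - 1)/(-3) = 447392430.

447392430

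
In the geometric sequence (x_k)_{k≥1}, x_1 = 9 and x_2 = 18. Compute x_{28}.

1207959552

Common ratio r = 2.
x_k = 9·2^(k-1).
x_{28} = 9·2^27 = 1207959552.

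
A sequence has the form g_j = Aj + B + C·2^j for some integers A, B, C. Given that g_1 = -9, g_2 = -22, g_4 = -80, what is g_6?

-282

Plug in j = 1, 2, 4: A + B + 2C = -9; 2A + B + 4C = -22; 4A + B + 16C = -80.
Subtracting the first from the second: A + 2C = -13.
Subtracting the second from the third: 2A + 12C = -58.
Solving: C = -4, A = -5, then B = 4.
So g_j = -5·j + 4 + (-4)·2^j; at j=6 this is -282.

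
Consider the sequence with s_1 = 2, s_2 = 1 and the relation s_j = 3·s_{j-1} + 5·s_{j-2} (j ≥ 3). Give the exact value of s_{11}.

1054873

Compute successive terms:
s_3 = 13;  s_4 = 44;  s_5 = 197;  s_6 = 811;  s_7 = 3418;  s_8 = 14309;  s_9 = 60017;  s_{10} = 251596;  s_{11} = 1054873.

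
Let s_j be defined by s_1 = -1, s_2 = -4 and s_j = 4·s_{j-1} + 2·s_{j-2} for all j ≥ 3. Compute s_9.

Step forward from the initial values:
s_3 = -18, s_4 = -80, s_5 = -356, s_6 = -1584, s_7 = -7048, s_8 = -31360, s_9 = -139536.

-139536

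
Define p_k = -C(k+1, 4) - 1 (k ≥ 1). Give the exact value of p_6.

C(7, 4) = 35, so p_6 = -36.

-36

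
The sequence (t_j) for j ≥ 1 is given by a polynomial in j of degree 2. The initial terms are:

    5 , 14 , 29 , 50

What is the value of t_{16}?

1st diffs: 9, 15, 21.
2nd diffs: 6, 6 (constant).
So t_j = 3j^2 + 2.
Evaluating at j = 16 gives t_{16} = 770.

770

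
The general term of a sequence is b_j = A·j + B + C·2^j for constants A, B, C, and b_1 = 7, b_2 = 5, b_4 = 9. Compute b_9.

Plug in j = 1, 2, 4: A + B + 2C = 7; 2A + B + 4C = 5; 4A + B + 16C = 9.
Subtracting the first from the second: A + 2C = -2.
Subtracting the second from the third: 2A + 12C = 4.
Solving: C = 1, A = -4, then B = 9.
Therefore b_9 = -36 + 9 + 1·512 = 485.

485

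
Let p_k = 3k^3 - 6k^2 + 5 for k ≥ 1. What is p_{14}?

p_{14} = 3·14^3 - 6·14^2 + 5 = 7061.

7061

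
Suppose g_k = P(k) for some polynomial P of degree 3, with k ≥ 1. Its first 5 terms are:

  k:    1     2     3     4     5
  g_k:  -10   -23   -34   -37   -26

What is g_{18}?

4121

1st diffs: -13, -11, -3, 11.
2nd diffs: 2, 8, 14.
3rd diffs: 6, 6 (constant).
Newton forward-difference form: g_k = -10 + (-13)·C(k-1,1) + 2·C(k-1,2) + 6·C(k-1,3).
At k = 18: k-1 = 17, so g_{18} = -10 - 221 + 272 + 4080 = 4121.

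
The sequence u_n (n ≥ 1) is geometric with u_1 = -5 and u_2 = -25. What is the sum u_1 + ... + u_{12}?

-305175780

Common ratio r = 5.
u_n = (-5)·5^(n-1).
S = (-5)·(5^12 - 1)/(5 - 1) = (-5)·(244140625 - 1)/(4) = -305175780.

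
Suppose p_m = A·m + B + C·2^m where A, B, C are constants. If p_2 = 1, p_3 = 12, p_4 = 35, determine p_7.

368

The three given values yield: 2A + B + 4C = 1; 3A + B + 8C = 12; 4A + B + 16C = 35.
Subtracting the first from the second: A + 4C = 11.
Subtracting the second from the third: A + 8C = 23.
Solving: C = 3, A = -1, then B = -9.
Therefore p_7 = -7 + (-9) + 3·128 = 368.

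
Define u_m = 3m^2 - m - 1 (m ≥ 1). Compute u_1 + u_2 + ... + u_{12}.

1860

Over m = 1..12: Σm = 78, Σm² = 650.
Total = (3)·650 + (-1)·78 + (-1)·12 = 1860.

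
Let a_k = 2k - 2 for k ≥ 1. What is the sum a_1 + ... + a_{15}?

210

Over k = 1..15: Σk = 120.
Total = (2)·120 + (-2)·15 = 210.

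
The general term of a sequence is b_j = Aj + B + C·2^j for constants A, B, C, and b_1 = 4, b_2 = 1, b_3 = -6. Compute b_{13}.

-16364

The three given values yield: A + B + 2C = 4; 2A + B + 4C = 1; 3A + B + 8C = -6.
Subtracting the first from the second: A + 2C = -3.
Subtracting the second from the third: A + 4C = -7.
Solving: C = -2, A = 1, then B = 7.
Hence b_{13} = 1·13 + 7 + (-2)·8192 = -16364.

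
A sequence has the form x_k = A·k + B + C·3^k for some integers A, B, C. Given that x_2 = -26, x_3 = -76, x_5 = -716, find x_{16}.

-129140106

At k = 2, 3, 5: 2A + B + 9C = -26; 3A + B + 27C = -76; 5A + B + 243C = -716.
Subtracting the first from the second: A + 18C = -50.
Subtracting the second from the third: 2A + 216C = -640.
Solving: C = -3, A = 4, then B = -7.
So x_k = 4·k + (-7) + (-3)·3^k; at k=16 this is -129140106.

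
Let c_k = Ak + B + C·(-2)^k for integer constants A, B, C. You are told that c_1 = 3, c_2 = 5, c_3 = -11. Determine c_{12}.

Plug in k = 1, 2, 3: A + B - 2C = 3; 2A + B + 4C = 5; 3A + B - 8C = -11.
Subtracting the first from the second: A + 6C = 2.
Subtracting the second from the third: A - 12C = -16.
Solving: C = 1, A = -4, then B = 9.
Hence c_{12} = -4·12 + 9 + 1·4096 = 4057.

4057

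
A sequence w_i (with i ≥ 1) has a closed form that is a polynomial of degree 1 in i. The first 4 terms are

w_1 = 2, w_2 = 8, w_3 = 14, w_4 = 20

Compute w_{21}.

1st diffs: 6, 6, 6 (constant).
So w_i = 6i - 4.
Evaluating at i = 21 gives w_{21} = 122.

122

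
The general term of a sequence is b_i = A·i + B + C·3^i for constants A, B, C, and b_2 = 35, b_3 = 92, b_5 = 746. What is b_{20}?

10460353265

The three given values yield: 2A + B + 9C = 35; 3A + B + 27C = 92; 5A + B + 243C = 746.
Subtracting the first from the second: A + 18C = 57.
Subtracting the second from the third: 2A + 216C = 654.
Solving: C = 3, A = 3, then B = 2.
So b_i = 3·i + 2 + 3·3^i; at i=20 this is 10460353265.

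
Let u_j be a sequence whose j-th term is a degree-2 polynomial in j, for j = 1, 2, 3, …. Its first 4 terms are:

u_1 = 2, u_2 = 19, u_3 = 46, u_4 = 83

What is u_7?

1st diffs: 17, 27, 37.
2nd diffs: 10, 10 (constant).
Newton forward-difference form: u_j = 2 + 17·C(j-1,1) + 10·C(j-1,2).
At j = 7: j-1 = 6, so u_7 = 2 + 102 + 150 = 254.

254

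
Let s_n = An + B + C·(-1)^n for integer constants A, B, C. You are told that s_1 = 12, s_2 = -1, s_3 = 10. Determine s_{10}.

Plug in n = 1, 2, 3: A + B - C = 12; 2A + B + C = -1; 3A + B - C = 10.
Subtracting the first from the second: A + 2C = -13.
Subtracting the second from the third: A - 2C = 11.
Solving: C = -6, A = -1, then B = 7.
So s_n = -1·n + 7 + (-6)·(-1)^n; at n=10 this is -9.

-9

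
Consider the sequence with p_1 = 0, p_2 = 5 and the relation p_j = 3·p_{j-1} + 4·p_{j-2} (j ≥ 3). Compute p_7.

4095

Iterate the recurrence:
p_3 = 15  p_4 = 65  p_5 = 255  p_6 = 1025  p_7 = 4095.
(Characteristic roots are 4 and -1.)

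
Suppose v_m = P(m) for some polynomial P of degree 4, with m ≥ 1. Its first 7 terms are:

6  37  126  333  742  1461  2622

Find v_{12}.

1st diffs: 31, 89, 207, 409, 719, 1161.
2nd diffs: 58, 118, 202, 310, 442.
3rd diffs: 60, 84, 108, 132.
4th diffs: 24, 24, 24 (constant).
So v_m = m^4 + 4m^2 + 4m - 3.
Evaluating at m = 12 gives v_{12} = 21357.

21357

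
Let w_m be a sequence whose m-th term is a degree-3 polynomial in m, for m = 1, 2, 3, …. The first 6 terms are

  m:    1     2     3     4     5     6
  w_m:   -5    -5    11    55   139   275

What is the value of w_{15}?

1st diffs: 0, 16, 44, 84, 136.
2nd diffs: 16, 28, 40, 52.
3rd diffs: 12, 12, 12 (constant).
Newton forward-difference form: w_m = -5 + 16·C(m-1,2) + 12·C(m-1,3).
At m = 15: m-1 = 14, so w_{15} = -5 + 1456 + 4368 = 5819.

5819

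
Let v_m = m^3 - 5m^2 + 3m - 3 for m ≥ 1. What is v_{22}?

v_{22} = 1·22^3 - 5·22^2 + 3·22 - 3 = 8291.

8291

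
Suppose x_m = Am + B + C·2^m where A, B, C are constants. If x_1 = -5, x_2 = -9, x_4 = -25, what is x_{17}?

At m = 1, 2, 4: A + B + 2C = -5; 2A + B + 4C = -9; 4A + B + 16C = -25.
Subtracting the first from the second: A + 2C = -4.
Subtracting the second from the third: 2A + 12C = -16.
Solving: C = -1, A = -2, then B = -1.
Hence x_{17} = -2·17 + (-1) + (-1)·131072 = -131107.

-131107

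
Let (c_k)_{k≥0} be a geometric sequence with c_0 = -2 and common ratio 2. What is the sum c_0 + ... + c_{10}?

-4094

c_k = (-2)·2^(k-0).
S = (-2)·(2^11 - 1)/(2 - 1) = (-2)·(2048 - 1)/(1) = -4094.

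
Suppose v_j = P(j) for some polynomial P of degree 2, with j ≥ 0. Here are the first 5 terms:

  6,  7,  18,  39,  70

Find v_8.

294

1st diffs: 1, 11, 21, 31.
2nd diffs: 10, 10, 10 (constant).
So v_j = 5j^2 - 4j + 6.
Evaluating at j = 8 gives v_8 = 294.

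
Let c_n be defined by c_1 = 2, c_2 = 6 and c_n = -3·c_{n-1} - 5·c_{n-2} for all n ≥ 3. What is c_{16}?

c_3 = -28; c_4 = 54; c_5 = -22; …; c_{13} = 22178; c_{14} = -178554; c_{15} = 424772; c_{16} = -381546.

-381546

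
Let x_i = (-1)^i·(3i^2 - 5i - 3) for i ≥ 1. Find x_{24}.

1605

(-1)^24 = 1; 3i^2 - 5i - 3 at i=24 is 1605; so x_{24} = 1605.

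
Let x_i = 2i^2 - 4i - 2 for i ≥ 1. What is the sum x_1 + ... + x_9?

372

Over i = 1..9: Σi = 45, Σi² = 285.
Total = (2)·285 + (-4)·45 + (-2)·9 = 372.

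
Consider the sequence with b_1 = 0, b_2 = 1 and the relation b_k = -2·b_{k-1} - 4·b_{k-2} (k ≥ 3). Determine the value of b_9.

-128

Applying the relation repeatedly:
b_3 = -2;  b_4 = 0;  b_5 = 8;  b_6 = -16;  b_7 = 0;  b_8 = 64;  b_9 = -128.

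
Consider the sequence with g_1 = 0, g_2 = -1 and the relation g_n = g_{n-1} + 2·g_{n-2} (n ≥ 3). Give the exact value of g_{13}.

-1365

Applying the relation repeatedly:
g_3 = -1;  g_4 = -3;  g_5 = -5;  …;  g_{10} = -171;  g_{11} = -341;  g_{12} = -683;  g_{13} = -1365.
(Characteristic roots are 2 and -1.)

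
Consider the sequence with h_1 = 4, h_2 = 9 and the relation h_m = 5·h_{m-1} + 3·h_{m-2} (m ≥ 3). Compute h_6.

9591

Step forward from the initial values:
h_3 = 57; h_4 = 312; h_5 = 1731; h_6 = 9591.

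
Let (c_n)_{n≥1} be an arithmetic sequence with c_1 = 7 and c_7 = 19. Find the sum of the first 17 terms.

391

Common difference d = (19 - 7) / (7 - 1) = 2.
c_n = 7 + (n - 1)·2.
c_{17} = 39; S = 17·(7 + 39)/2 = 391.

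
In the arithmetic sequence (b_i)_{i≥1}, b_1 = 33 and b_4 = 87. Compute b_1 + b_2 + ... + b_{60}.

Common difference d = (87 - 33) / (4 - 1) = 18.
b_i = 33 + (i - 1)·18.
b_{60} = 1095; S = 60·(33 + 1095)/2 = 33840.

33840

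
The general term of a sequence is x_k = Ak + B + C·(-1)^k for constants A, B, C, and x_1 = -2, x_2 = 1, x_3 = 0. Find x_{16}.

15

Plug in k = 1, 2, 3: A + B - C = -2; 2A + B + C = 1; 3A + B - C = 0.
Subtracting the first from the second: A + 2C = 3.
Subtracting the second from the third: A - 2C = -1.
Solving: C = 1, A = 1, then B = -2.
So x_k = 1·k + (-2) + 1·(-1)^k; at k=16 this is 15.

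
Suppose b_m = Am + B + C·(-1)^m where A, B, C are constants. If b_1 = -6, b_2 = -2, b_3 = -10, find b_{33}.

-70

Plug in m = 1, 2, 3: A + B - C = -6; 2A + B + C = -2; 3A + B - C = -10.
Subtracting the first from the second: A + 2C = 4.
Subtracting the second from the third: A - 2C = -8.
Solving: C = 3, A = -2, then B = -1.
Hence b_{33} = -2·33 + (-1) + 3·(-1) = -70.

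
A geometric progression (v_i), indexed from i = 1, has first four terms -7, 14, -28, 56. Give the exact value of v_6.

224

Common ratio r = -2.
v_i = (-7)·(-2)^(i-1).
v_6 = (-7)·(-2)^5 = 224.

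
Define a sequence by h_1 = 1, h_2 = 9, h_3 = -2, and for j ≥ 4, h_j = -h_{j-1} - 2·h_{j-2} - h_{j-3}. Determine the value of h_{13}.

216

Compute successive terms:
h_4 = -17  h_5 = 12  h_6 = 24  h_7 = -31  h_8 = -29  h_9 = 67  h_{10} = 22  h_{11} = -127  h_{12} = 16  h_{13} = 216.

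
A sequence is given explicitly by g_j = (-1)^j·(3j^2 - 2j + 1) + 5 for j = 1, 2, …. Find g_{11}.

(-1)^11 = -1; 3j^2 - 2j + 1 at j=11 is 342; so g_{11} = -337.

-337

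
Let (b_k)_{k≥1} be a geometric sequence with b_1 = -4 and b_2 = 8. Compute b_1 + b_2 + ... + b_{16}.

Common ratio r = -2.
b_k = (-4)·(-2)^(k-1).
S = (-4)·((-2)^16 - 1)/(-2 - 1) = (-4)·(65536 - 1)/(-3) = 87380.

87380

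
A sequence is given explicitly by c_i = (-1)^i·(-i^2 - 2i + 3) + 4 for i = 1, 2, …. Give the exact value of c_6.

(-1)^6 = 1; -i^2 - 2i + 3 at i=6 is -45; so c_6 = -41.

-41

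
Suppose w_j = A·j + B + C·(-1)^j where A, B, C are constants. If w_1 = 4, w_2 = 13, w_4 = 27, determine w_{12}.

Plug in j = 1, 2, 4: A + B - C = 4; 2A + B + C = 13; 4A + B + C = 27.
Subtracting the first from the second: A + 2C = 9.
Subtracting the second from the third: 2A = 14.
Solving: C = 1, A = 7, then B = -2.
So w_j = 7·j + (-2) + 1·(-1)^j; at j=12 this is 83.

83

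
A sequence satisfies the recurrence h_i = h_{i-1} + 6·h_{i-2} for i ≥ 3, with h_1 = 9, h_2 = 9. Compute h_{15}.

Iterate the recurrence:
h_3 = 63;  h_4 = 117;  h_5 = 495;  …;  h_{12} = 949221;  h_{13} = 2884527;  h_{14} = 8579853;  h_{15} = 25887015.
(Characteristic roots are 3 and -2.)

25887015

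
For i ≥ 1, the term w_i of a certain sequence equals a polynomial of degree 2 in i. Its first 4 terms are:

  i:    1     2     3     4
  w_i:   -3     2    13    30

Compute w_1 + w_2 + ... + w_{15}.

3210

1st diffs: 5, 11, 17.
2nd diffs: 6, 6 (constant).
So w_i = 3i^2 - 4i - 2.
Continuing: …, 53, 82, 117, 158, …, w_{15} = 613.
Summing i = 1..15 (15 terms) gives 3210.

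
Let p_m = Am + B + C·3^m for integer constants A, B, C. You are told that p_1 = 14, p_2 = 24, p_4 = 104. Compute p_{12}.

531496

Write the equations: A + B + 3C = 14; 2A + B + 9C = 24; 4A + B + 81C = 104.
Subtracting the first from the second: A + 6C = 10.
Subtracting the second from the third: 2A + 72C = 80.
Solving: C = 1, A = 4, then B = 7.
Hence p_{12} = 4·12 + 7 + 1·531441 = 531496.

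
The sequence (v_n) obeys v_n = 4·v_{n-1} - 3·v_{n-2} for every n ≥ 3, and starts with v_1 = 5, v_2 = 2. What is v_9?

Iterate the recurrence:
v_3 = -7  v_4 = -34  v_5 = -115  v_6 = -358  v_7 = -1087  v_8 = -3274  v_9 = -9835.
(Characteristic roots are 3 and 1.)

-9835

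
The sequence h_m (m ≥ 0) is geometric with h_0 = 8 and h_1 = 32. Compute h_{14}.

2147483648

Common ratio r = 4.
h_m = 8·4^(m-0).
h_{14} = 8·4^14 = 2147483648.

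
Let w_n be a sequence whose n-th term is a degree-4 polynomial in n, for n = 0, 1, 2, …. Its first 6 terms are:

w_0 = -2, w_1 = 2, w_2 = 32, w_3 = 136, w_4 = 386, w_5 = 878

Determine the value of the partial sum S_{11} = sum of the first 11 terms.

31416

1st diffs: 4, 30, 104, 250, 492.
2nd diffs: 26, 74, 146, 242.
3rd diffs: 48, 72, 96.
4th diffs: 24, 24 (constant).
Newton forward-difference form: w_n = -2 + 4·C(n,1) + 26·C(n,2) + 48·C(n,3) + 24·C(n,4).
Continuing: …, 1732, 3092, 5126, 8026, …, w_{10} = 12008.
Summing n = 0..10 (11 terms) gives 31416.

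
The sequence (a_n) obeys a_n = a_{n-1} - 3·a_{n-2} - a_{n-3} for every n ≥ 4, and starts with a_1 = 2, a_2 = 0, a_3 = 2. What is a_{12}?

Step forward from the initial values:
a_4 = 0;  a_5 = -6;  a_6 = -8;  a_7 = 10;  a_8 = 40;  a_9 = 18;  a_{10} = -112;  a_{11} = -206;  a_{12} = 112.

112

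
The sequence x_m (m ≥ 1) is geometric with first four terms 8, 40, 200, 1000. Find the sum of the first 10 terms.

19531248

Common ratio r = 5.
x_m = 8·5^(m-1).
S = 8·(5^10 - 1)/(5 - 1) = 8·(9765625 - 1)/(4) = 19531248.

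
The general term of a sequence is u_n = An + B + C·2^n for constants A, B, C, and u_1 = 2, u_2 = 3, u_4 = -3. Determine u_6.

-45

The three given values yield: A + B + 2C = 2; 2A + B + 4C = 3; 4A + B + 16C = -3.
Subtracting the first from the second: A + 2C = 1.
Subtracting the second from the third: 2A + 12C = -6.
Solving: C = -1, A = 3, then B = 1.
Hence u_6 = 3·6 + 1 + (-1)·64 = -45.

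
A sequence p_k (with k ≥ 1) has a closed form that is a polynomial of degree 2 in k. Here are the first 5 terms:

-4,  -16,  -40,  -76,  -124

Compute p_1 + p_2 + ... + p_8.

-1040

1st diffs: -12, -24, -36, -48.
2nd diffs: -12, -12, -12 (constant).
So p_k = -6k^2 + 6k - 4.
Continuing: -184, -256, -340.
Summing k = 1..8 (8 terms) gives -1040.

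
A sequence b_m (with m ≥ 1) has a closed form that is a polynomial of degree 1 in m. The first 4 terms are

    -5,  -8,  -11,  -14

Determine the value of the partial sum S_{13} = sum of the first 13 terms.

1st diffs: -3, -3, -3 (constant).
So b_m = -3m - 2.
Continuing: …, -17, -20, -23, -26, …, b_{13} = -41.
Summing m = 1..13 (13 terms) gives -299.

-299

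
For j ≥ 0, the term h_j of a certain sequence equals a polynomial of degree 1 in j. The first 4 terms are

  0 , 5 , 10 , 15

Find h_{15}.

1st diffs: 5, 5, 5 (constant).
So h_j = 5j.
Evaluating at j = 15 gives h_{15} = 75.

75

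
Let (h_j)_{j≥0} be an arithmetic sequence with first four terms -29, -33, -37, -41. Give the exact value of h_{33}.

Common difference d = -4.
h_j = -29 + (j - 0)·(-4).
h_{33} = -29 + 33·(-4) = -161.

-161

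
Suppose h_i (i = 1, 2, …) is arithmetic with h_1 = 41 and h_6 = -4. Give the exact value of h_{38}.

-292

Common difference d = (-4 - 41) / (6 - 1) = -9.
h_i = 41 + (i - 1)·(-9).
h_{38} = 41 + 37·(-9) = -292.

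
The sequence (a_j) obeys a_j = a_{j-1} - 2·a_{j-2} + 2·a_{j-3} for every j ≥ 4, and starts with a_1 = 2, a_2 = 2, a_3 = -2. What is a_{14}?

86

Applying the relation repeatedly:
a_4 = -2; a_5 = 6; a_6 = 6; …; a_{11} = -42; a_{12} = -42; a_{13} = 86; a_{14} = 86.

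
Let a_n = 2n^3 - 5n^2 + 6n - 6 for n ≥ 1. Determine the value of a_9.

a_9 = 2·9^3 - 5·9^2 + 6·9 - 6 = 1101.

1101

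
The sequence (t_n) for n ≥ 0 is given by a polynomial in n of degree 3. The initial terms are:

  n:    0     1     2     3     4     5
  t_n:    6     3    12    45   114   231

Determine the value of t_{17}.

9747

1st diffs: -3, 9, 33, 69, 117.
2nd diffs: 12, 24, 36, 48.
3rd diffs: 12, 12, 12 (constant).
Newton forward-difference form: t_n = 6 + (-3)·C(n,1) + 12·C(n,2) + 12·C(n,3).
At n = 17: n = 17, so t_{17} = 6 - 51 + 1632 + 8160 = 9747.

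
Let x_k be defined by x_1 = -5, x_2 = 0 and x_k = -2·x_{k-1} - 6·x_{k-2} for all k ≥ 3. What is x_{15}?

1050240

Applying the relation repeatedly:
x_3 = 30;  x_4 = -60;  x_5 = -60;  …;  x_{12} = 91200;  x_{13} = 22080;  x_{14} = -591360;  x_{15} = 1050240.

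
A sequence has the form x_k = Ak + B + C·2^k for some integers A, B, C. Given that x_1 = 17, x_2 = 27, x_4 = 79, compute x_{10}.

4123

Plug in k = 1, 2, 4: A + B + 2C = 17; 2A + B + 4C = 27; 4A + B + 16C = 79.
Subtracting the first from the second: A + 2C = 10.
Subtracting the second from the third: 2A + 12C = 52.
Solving: C = 4, A = 2, then B = 7.
Hence x_{10} = 2·10 + 7 + 4·1024 = 4123.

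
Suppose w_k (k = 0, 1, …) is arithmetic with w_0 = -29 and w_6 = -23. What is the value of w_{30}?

Common difference d = (-23 - (-29)) / (6 - 0) = 1.
w_k = -29 + (k - 0)·1.
w_{30} = -29 + 30·1 = 1.

1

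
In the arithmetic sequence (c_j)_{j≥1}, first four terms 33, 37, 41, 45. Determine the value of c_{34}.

Common difference d = 4.
c_j = 33 + (j - 1)·4.
c_{34} = 33 + 33·4 = 165.

165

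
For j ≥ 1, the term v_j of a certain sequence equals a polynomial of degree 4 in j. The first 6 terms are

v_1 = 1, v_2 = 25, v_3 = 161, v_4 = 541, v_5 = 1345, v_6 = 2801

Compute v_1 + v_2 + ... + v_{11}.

85547

1st diffs: 24, 136, 380, 804, 1456.
2nd diffs: 112, 244, 424, 652.
3rd diffs: 132, 180, 228.
4th diffs: 48, 48 (constant).
Newton forward-difference form: v_j = 1 + 24·C(j-1,1) + 112·C(j-1,2) + 132·C(j-1,3) + 48·C(j-1,4).
Continuing: …, 5185, 8821, 14081, 21385, …, v_{11} = 31201.
Summing j = 1..11 (11 terms) gives 85547.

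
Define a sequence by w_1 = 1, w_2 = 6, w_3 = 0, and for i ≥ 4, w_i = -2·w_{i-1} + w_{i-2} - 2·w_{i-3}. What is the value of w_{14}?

Step forward from the initial values:
w_4 = 4, w_5 = -20, w_6 = 44, …, w_{11} = -5908, w_{12} = 15708, w_{13} = -41764, w_{14} = 111052.

111052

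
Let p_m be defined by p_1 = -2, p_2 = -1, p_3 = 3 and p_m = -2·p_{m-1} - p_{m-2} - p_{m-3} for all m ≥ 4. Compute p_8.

Compute successive terms:
p_4 = -3; p_5 = 4; p_6 = -8; p_7 = 15; p_8 = -26.

-26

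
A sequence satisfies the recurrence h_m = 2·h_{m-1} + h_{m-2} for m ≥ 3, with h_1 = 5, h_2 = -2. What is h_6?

h_3 = 1, h_4 = 0, h_5 = 1, h_6 = 2.

2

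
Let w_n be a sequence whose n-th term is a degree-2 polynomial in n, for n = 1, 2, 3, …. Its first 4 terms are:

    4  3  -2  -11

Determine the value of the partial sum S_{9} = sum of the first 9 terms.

-336

1st diffs: -1, -5, -9.
2nd diffs: -4, -4 (constant).
Newton forward-difference form: w_n = 4 + (-1)·C(n-1,1) + (-4)·C(n-1,2).
Continuing: …, -24, -41, -62, -87, …, w_9 = -116.
Summing n = 1..9 (9 terms) gives -336.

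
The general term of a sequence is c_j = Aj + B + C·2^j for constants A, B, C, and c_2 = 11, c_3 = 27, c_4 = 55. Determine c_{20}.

Write the equations: 2A + B + 4C = 11; 3A + B + 8C = 27; 4A + B + 16C = 55.
Subtracting the first from the second: A + 4C = 16.
Subtracting the second from the third: A + 8C = 28.
Solving: C = 3, A = 4, then B = -9.
So c_j = 4·j + (-9) + 3·2^j; at j=20 this is 3145799.

3145799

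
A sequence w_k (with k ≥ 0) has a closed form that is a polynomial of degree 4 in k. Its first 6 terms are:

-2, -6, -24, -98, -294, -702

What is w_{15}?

1st diffs: -4, -18, -74, -196, -408.
2nd diffs: -14, -56, -122, -212.
3rd diffs: -42, -66, -90.
4th diffs: -24, -24 (constant).
Newton forward-difference form: w_k = -2 + (-4)·C(k,1) + (-14)·C(k,2) + (-42)·C(k,3) + (-24)·C(k,4).
At k = 15: k = 15, so w_{15} = -2 - 60 - 1470 - 19110 - 32760 = -53402.

-53402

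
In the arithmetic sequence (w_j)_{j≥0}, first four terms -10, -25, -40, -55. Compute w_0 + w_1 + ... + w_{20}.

-3360

Common difference d = -15.
w_j = -10 + (j - 0)·(-15).
w_{20} = -310; S = 21·(-10 + (-310))/2 = -3360.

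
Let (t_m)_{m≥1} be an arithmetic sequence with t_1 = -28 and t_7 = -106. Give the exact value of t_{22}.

-301

Common difference d = (-106 - (-28)) / (7 - 1) = -13.
t_m = -28 + (m - 1)·(-13).
t_{22} = -28 + 21·(-13) = -301.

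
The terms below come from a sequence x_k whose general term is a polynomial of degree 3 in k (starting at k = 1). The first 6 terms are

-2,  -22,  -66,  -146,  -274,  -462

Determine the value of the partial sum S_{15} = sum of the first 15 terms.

1st diffs: -20, -44, -80, -128, -188.
2nd diffs: -24, -36, -48, -60.
3rd diffs: -12, -12, -12 (constant).
Newton forward-difference form: x_k = -2 + (-20)·C(k-1,1) + (-24)·C(k-1,2) + (-12)·C(k-1,3).
Continuing: …, -722, -1066, -1506, -2054, …, x_{15} = -6834.
Summing k = 1..15 (15 terms) gives -29430.

-29430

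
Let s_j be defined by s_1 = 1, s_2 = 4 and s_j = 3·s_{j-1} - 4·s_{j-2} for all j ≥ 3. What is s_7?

Applying the relation repeatedly:
s_3 = 8;  s_4 = 8;  s_5 = -8;  s_6 = -56;  s_7 = -136.

-136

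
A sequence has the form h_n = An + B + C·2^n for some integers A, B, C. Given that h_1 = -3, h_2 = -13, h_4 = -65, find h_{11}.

-8207

At n = 1, 2, 4: A + B + 2C = -3; 2A + B + 4C = -13; 4A + B + 16C = -65.
Subtracting the first from the second: A + 2C = -10.
Subtracting the second from the third: 2A + 12C = -52.
Solving: C = -4, A = -2, then B = 7.
Hence h_{11} = -2·11 + 7 + (-4)·2048 = -8207.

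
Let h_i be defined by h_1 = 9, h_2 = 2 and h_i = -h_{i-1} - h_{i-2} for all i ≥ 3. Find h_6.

-11

Compute successive terms:
h_3 = -11;  h_4 = 9;  h_5 = 2;  h_6 = -11.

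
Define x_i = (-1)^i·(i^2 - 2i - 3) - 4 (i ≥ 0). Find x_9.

-64

(-1)^9 = -1; i^2 - 2i - 3 at i=9 is 60; so x_9 = -64.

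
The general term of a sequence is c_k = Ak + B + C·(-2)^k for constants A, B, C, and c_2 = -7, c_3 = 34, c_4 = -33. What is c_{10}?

-3027

The three given values yield: 2A + B + 4C = -7; 3A + B - 8C = 34; 4A + B + 16C = -33.
Subtracting the first from the second: A - 12C = 41.
Subtracting the second from the third: A + 24C = -67.
Solving: C = -3, A = 5, then B = -5.
Therefore c_{10} = 50 + (-5) + (-3)·1024 = -3027.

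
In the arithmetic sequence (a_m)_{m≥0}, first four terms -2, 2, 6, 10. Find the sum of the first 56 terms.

Common difference d = 4.
a_m = -2 + (m - 0)·4.
a_{55} = 218; S = 56·(-2 + 218)/2 = 6048.

6048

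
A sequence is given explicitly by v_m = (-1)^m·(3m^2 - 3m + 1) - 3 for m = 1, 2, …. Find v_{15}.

-634

(-1)^15 = -1; 3m^2 - 3m + 1 at m=15 is 631; so v_{15} = -634.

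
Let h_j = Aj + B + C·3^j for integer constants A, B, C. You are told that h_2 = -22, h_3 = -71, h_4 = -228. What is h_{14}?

-14348842

At j = 2, 3, 4: 2A + B + 9C = -22; 3A + B + 27C = -71; 4A + B + 81C = -228.
Subtracting the first from the second: A + 18C = -49.
Subtracting the second from the third: A + 54C = -157.
Solving: C = -3, A = 5, then B = -5.
Therefore h_{14} = 70 + (-5) + (-3)·4782969 = -14348842.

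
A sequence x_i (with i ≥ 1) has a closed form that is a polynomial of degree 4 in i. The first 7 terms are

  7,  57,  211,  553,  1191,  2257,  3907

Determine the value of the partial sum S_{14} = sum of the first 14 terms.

174636

1st diffs: 50, 154, 342, 638, 1066, 1650.
2nd diffs: 104, 188, 296, 428, 584.
3rd diffs: 84, 108, 132, 156.
4th diffs: 24, 24, 24 (constant).
Newton forward-difference form: x_i = 7 + 50·C(i-1,1) + 104·C(i-1,2) + 84·C(i-1,3) + 24·C(i-1,4).
Continuing: …, 6321, 9703, 14281, 20307, …, x_{14} = 49953.
Summing i = 1..14 (14 terms) gives 174636.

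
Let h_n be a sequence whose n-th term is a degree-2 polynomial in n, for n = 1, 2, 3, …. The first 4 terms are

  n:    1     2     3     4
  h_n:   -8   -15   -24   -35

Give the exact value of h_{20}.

1st diffs: -7, -9, -11.
2nd diffs: -2, -2 (constant).
Newton forward-difference form: h_n = -8 + (-7)·C(n-1,1) + (-2)·C(n-1,2).
At n = 20: n-1 = 19, so h_{20} = -8 - 133 - 342 = -483.

-483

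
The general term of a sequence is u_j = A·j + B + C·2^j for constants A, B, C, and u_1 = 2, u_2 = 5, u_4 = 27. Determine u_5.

58

At j = 1, 2, 4: A + B + 2C = 2; 2A + B + 4C = 5; 4A + B + 16C = 27.
Subtracting the first from the second: A + 2C = 3.
Subtracting the second from the third: 2A + 12C = 22.
Solving: C = 2, A = -1, then B = -1.
So u_j = -1·j + (-1) + 2·2^j; at j=5 this is 58.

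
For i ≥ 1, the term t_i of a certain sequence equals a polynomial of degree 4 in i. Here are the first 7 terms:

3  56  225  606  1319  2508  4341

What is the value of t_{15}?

70269

1st diffs: 53, 169, 381, 713, 1189, 1833.
2nd diffs: 116, 212, 332, 476, 644.
3rd diffs: 96, 120, 144, 168.
4th diffs: 24, 24, 24 (constant).
Newton forward-difference form: t_i = 3 + 53·C(i-1,1) + 116·C(i-1,2) + 96·C(i-1,3) + 24·C(i-1,4).
At i = 15: i-1 = 14, so t_{15} = 3 + 742 + 10556 + 34944 + 24024 = 70269.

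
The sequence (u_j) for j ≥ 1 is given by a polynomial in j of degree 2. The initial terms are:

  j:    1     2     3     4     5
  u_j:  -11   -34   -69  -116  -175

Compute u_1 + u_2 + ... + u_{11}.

-3366

1st diffs: -23, -35, -47, -59.
2nd diffs: -12, -12, -12 (constant).
So u_j = -6j^2 - 5j.
Continuing: …, -246, -329, -424, -531, …, u_{11} = -781.
Summing j = 1..11 (11 terms) gives -3366.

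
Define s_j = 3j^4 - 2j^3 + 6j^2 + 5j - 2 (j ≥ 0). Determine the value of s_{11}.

s_{11} = 3·11^4 - 2·11^3 + 6·11^2 + 5·11 - 2 = 42040.

42040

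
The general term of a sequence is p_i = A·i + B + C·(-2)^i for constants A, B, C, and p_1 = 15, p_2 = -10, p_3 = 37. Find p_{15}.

Plug in i = 1, 2, 3: A + B - 2C = 15; 2A + B + 4C = -10; 3A + B - 8C = 37.
Subtracting the first from the second: A + 6C = -25.
Subtracting the second from the third: A - 12C = 47.
Solving: C = -4, A = -1, then B = 8.
So p_i = -1·i + 8 + (-4)·(-2)^i; at i=15 this is 131065.

131065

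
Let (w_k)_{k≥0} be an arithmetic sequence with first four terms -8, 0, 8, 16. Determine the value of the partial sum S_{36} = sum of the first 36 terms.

4752

Common difference d = 8.
w_k = -8 + (k - 0)·8.
w_{35} = 272; S = 36·(-8 + 272)/2 = 4752.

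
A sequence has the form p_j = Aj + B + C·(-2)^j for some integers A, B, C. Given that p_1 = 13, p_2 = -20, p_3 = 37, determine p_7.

Write the equations: A + B - 2C = 13; 2A + B + 4C = -20; 3A + B - 8C = 37.
Subtracting the first from the second: A + 6C = -33.
Subtracting the second from the third: A - 12C = 57.
Solving: C = -5, A = -3, then B = 6.
So p_j = -3·j + 6 + (-5)·(-2)^j; at j=7 this is 625.

625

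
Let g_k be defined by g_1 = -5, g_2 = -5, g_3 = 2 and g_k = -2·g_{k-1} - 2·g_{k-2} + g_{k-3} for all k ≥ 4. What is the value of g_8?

g_4 = 1; g_5 = -11; g_6 = 22; g_7 = -21; g_8 = -13.

-13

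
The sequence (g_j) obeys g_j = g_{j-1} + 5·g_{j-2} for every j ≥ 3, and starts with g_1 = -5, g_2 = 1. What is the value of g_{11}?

Step forward from the initial values:
g_3 = -24  g_4 = -19  g_5 = -139  g_6 = -234  g_7 = -929  g_8 = -2099  g_9 = -6744  g_{10} = -17239  g_{11} = -50959.

-50959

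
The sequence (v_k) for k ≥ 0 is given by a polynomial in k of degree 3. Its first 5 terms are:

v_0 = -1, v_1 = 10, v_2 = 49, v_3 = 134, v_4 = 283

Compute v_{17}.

16234

1st diffs: 11, 39, 85, 149.
2nd diffs: 28, 46, 64.
3rd diffs: 18, 18 (constant).
So v_k = 3k^3 + 5k^2 + 3k - 1.
Evaluating at k = 17 gives v_{17} = 16234.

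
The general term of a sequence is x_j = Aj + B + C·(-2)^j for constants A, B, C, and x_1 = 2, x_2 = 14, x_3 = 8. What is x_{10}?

Plug in j = 1, 2, 3: A + B - 2C = 2; 2A + B + 4C = 14; 3A + B - 8C = 8.
Subtracting the first from the second: A + 6C = 12.
Subtracting the second from the third: A - 12C = -6.
Solving: C = 1, A = 6, then B = -2.
Therefore x_{10} = 60 + (-2) + 1·1024 = 1082.

1082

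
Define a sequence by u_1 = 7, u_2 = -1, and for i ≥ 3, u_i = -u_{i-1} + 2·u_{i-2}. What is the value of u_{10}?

-1361

Compute successive terms:
u_3 = 15, u_4 = -17, u_5 = 47, u_6 = -81, u_7 = 175, u_8 = -337, u_9 = 687, u_{10} = -1361.
(Characteristic roots are 1 and -2.)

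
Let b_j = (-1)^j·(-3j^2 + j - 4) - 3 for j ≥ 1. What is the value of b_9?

235

(-1)^9 = -1; -3j^2 + j - 4 at j=9 is -238; so b_9 = 235.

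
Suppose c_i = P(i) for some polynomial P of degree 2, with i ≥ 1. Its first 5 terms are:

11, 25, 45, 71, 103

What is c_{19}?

1181

1st diffs: 14, 20, 26, 32.
2nd diffs: 6, 6, 6 (constant).
Newton forward-difference form: c_i = 11 + 14·C(i-1,1) + 6·C(i-1,2).
At i = 19: i-1 = 18, so c_{19} = 11 + 252 + 918 = 1181.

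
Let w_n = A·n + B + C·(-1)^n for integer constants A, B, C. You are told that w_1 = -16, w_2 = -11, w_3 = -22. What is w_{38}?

At n = 1, 2, 3: A + B - C = -16; 2A + B + C = -11; 3A + B - C = -22.
Subtracting the first from the second: A + 2C = 5.
Subtracting the second from the third: A - 2C = -11.
Solving: C = 4, A = -3, then B = -9.
So w_n = -3·n + (-9) + 4·(-1)^n; at n=38 this is -119.

-119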